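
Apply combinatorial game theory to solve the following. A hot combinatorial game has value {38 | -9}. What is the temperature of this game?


The game is {38 | -9}, a switch {a | b} with numbers a > b.
Cooling {a | b} by t gives {a - t | b + t}, which stops being hot when a - t = b + t, i.e. at t = (a - b)/2. So the temperature of a switch is (a - b)/2.
Temperature = (Left option - Right option) / 2
= (38 - (-9)) / 2
= 47 / 2
= 47/2

47/2


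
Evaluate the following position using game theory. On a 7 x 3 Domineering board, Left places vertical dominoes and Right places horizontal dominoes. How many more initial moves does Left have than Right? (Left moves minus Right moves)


Board is 7 x 3 (rows x cols).
Left (vertical) placements: (rows-1) * cols = 6 * 3 = 18
Right (horizontal) placements: rows * (cols-1) = 7 * 2 = 14
Advantage = Left - Right = 18 - 14 = 4

4


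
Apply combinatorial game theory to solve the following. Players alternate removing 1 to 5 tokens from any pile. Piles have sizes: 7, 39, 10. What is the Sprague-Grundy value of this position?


Subtraction set: {1, 2, 3, 4, 5}
For this subtraction set, G(n) = n mod 6 (period = max + 1 = 6).
Pile 1 (size 7): G(7) = 7 mod 6 = 1
Pile 2 (size 39): G(39) = 39 mod 6 = 3
Pile 3 (size 10): G(10) = 10 mod 6 = 4
Total Grundy value = XOR of all: 1 XOR 3 XOR 4 = 6

6


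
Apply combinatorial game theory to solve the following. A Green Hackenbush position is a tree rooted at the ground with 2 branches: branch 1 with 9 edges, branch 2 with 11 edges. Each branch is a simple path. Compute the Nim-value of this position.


The tree has 2 branches from the ground vertex.
In Green Hackenbush, the Nim-value of a simple path of length k is k.
Branch 1: length 9, Nim-value = 9
Branch 2: length 11, Nim-value = 11
Total Nim-value = XOR of all branch values:
0 XOR 9 = 9
9 XOR 11 = 2
Nim-value of the tree = 2

2


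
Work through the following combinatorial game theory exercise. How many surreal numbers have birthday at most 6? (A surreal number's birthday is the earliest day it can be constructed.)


Day 0: {|} = 0 is born. Count = 1.
Day n: the number of surreal numbers born by day n is 2^(n+1) - 1.
By day 0: 2^1 - 1 = 1
By day 1: 2^2 - 1 = 3
By day 2: 2^3 - 1 = 7
By day 3: 2^4 - 1 = 15
By day 4: 2^5 - 1 = 31
By day 5: 2^6 - 1 = 63
By day 6: 2^7 - 1 = 127
By day 6: 127 surreal numbers.

127


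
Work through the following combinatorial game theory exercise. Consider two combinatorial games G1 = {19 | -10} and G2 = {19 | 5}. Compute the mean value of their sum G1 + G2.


G1 = {19 | -10}, G2 = {19 | 5}
Each is a switch {a | b} with numbers a > b; its mean value is (a + b)/2, and mean value is additive over game sums: m(G1 + G2) = m(G1) + m(G2).
Mean of G1 = (19 + (-10))/2 = 9/2 = 9/2
Mean of G2 = (19 + (5))/2 = 24/2 = 12
Mean of G1 + G2 = 9/2 + 12 = 33/2

33/2


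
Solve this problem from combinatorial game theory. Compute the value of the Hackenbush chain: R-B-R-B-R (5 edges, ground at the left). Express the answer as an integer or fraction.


Edges (from ground): R-B-R-B-R
By Berlekamp's sign-expansion rule, a Blue-Red Hackenbush stalk has the value of the surreal number whose sign sequence is the edge sequence with B -> + and R -> -.
Sign sequence: -+-+-
Trace the sign expansion in the surreal number tree, starting from 0:
Edge 1: R (sign -) -> bounds (-inf, 0), value = -1
Edge 2: B (sign +) -> bounds (-1, 0), value = -1/2
Edge 3: R (sign -) -> bounds (-1, -1/2), value = -3/4
Edge 4: B (sign +) -> bounds (-3/4, -1/2), value = -5/8
Edge 5: R (sign -) -> bounds (-3/4, -5/8), value = -11/16
Game value = -11/16

-11/16


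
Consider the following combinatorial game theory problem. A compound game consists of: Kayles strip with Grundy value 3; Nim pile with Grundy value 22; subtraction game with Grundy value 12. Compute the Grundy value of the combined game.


By the Sprague-Grundy theorem, the Grundy value of a sum of games is the XOR of individual Grundy values.
Kayles strip: Grundy value = 3. Running XOR: 0 XOR 3 = 3
Nim pile: Grundy value = 22. Running XOR: 3 XOR 22 = 21
subtraction game: Grundy value = 12. Running XOR: 21 XOR 12 = 25
The combined Grundy value is 25.

25


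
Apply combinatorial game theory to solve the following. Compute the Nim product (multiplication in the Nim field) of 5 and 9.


Nim multiplication is bilinear over XOR: (u XOR v) * w = (u*w) XOR (v*w).
So we split each operand into its bit components and XOR the pairwise Nim products.
5 = 1 + 4 (as XOR of powers of 2).
9 = 1 + 8 (as XOR of powers of 2).
Using the standard Nim-product table on single bits:
  2*2 = 3,   2*4 = 8,   2*8 = 12,
  4*4 = 6,   4*8 = 11,  8*8 = 13,
and  1*x = x (identity), k*l = l*k (commutative).
Pairwise Nim products:
  1 * 1 = 1
  1 * 8 = 8
  4 * 1 = 4
  4 * 8 = 11
XOR them: 1 XOR 8 XOR 4 XOR 11 = 6.
Result: 5 * 9 = 6 (in Nim).

6


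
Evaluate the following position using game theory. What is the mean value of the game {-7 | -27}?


Game = {-7 | -27}, a switch {a | b} with numbers a > b.
Its thermograph has left wall a - t and right wall b + t, which meet at t = (a - b)/2, where both equal (a + b)/2. So the mast (mean value) is at (a + b)/2.
Mean = (-7 + (-27))/2 = -34/2 = -17

-17


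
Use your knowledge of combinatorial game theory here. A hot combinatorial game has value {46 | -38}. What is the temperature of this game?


The game is {46 | -38}, a switch {a | b} with numbers a > b.
Cooling {a | b} by t gives {a - t | b + t}, which stops being hot when a - t = b + t, i.e. at t = (a - b)/2. So the temperature of a switch is (a - b)/2.
Temperature = (Left option - Right option) / 2
= (46 - (-38)) / 2
= 84 / 2
= 42

42


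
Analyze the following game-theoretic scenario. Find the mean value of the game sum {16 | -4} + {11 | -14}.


G1 = {16 | -4}, G2 = {11 | -14}
Each is a switch {a | b} with numbers a > b; its mean value is (a + b)/2, and mean value is additive over game sums: m(G1 + G2) = m(G1) + m(G2).
Mean of G1 = (16 + (-4))/2 = 12/2 = 6
Mean of G2 = (11 + (-14))/2 = -3/2 = -3/2
Mean of G1 + G2 = 6 + -3/2 = 9/2

9/2


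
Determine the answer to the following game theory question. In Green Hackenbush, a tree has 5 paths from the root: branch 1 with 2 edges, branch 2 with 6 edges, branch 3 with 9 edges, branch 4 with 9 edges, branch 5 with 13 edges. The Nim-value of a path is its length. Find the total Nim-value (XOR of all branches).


The tree has 5 branches from the ground vertex.
In Green Hackenbush, the Nim-value of a simple path of length k is k.
Branch 1: length 2, Nim-value = 2
Branch 2: length 6, Nim-value = 6
Branch 3: length 9, Nim-value = 9
Branch 4: length 9, Nim-value = 9
Branch 5: length 13, Nim-value = 13
Total Nim-value = XOR of all branch values:
0 XOR 2 = 2
2 XOR 6 = 4
4 XOR 9 = 13
13 XOR 9 = 4
4 XOR 13 = 9
Nim-value of the tree = 9

9


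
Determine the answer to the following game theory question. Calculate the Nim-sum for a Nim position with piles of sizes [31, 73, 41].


We need the XOR (exclusive or) of all pile sizes.
After XOR-ing pile 1 (size 31): 0 XOR 31 = 31
After XOR-ing pile 2 (size 73): 31 XOR 73 = 86
After XOR-ing pile 3 (size 41): 86 XOR 41 = 127
The Nim-value of this position is 127.

127


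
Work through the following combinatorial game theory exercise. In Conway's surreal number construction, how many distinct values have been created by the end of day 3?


Day 0: {|} = 0 is born. Count = 1.
Day n: the number of surreal numbers born by day n is 2^(n+1) - 1.
By day 0: 2^1 - 1 = 1
By day 1: 2^2 - 1 = 3
By day 2: 2^3 - 1 = 7
By day 3: 2^4 - 1 = 15
By day 3: 15 surreal numbers.

15


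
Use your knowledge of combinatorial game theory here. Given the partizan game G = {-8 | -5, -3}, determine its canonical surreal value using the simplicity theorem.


Left options: {-8}, max = -8
Right options: {-5, -3}, min = -5
All options are numbers and max(Left) < min(Right), so by the simplicity theorem the value is the simplest (earliest-born) number strictly between -8 and -5.
Integers -7 through -6 all lie strictly between -8 and -5.
Among integers, the simplest (lowest birthday = smallest |n|; 0 is born on day 0, +-n on day n) is -6.
No non-integer in the interval can be simpler: if x is a non-integer in the interval, then floor(x) or ceil(x) also lies in the interval (the interval contains an integer), and both are proper prefixes of x's sign expansion, i.e. born earlier. So the game value is -6.
Game value = -6

-6


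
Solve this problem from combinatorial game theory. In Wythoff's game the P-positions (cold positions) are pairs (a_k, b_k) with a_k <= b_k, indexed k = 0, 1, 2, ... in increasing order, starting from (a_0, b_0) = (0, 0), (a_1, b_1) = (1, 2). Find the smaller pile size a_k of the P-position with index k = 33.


By Wythoff's theorem, a_k = floor(k * phi) and b_k = floor(k * phi^2) = a_k + k, where phi = (1 + sqrt(5))/2 is the golden ratio.
phi = (1 + sqrt(5))/2 = 1.618034
k = 33
k * phi = 33 * 1.618034 = 53.395122
a_33 = floor(k * phi) = 53

53


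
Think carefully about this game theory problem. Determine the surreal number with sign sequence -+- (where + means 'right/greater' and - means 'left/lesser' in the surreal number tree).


Sign expansion: -+-
Rule: track bounds (lo, hi), initially (-inf, +inf). On '+', the current value becomes lo and we move to the simplest number in (value, hi): value + 1 if hi = +inf, otherwise the midpoint (value + hi)/2. On '-', the current value becomes hi and we move to value - 1 if lo = -inf, otherwise the midpoint (lo + value)/2.
Start at 0.
Step 1: sign = -, move left. Bounds: (-inf, 0). Value = -1
Step 2: sign = +, move right. Bounds: (-1, 0). Value = -1/2
Step 3: sign = -, move left. Bounds: (-1, -1/2). Value = -3/4
The surreal number with sign expansion -+- is -3/4.

-3/4


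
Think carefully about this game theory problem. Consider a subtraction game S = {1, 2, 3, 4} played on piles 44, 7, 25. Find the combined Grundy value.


Subtraction set: {1, 2, 3, 4}
For this subtraction set, G(n) = n mod 5 (period = max + 1 = 5).
Pile 1 (size 44): G(44) = 44 mod 5 = 4
Pile 2 (size 7): G(7) = 7 mod 5 = 2
Pile 3 (size 25): G(25) = 25 mod 5 = 0
Total Grundy value = XOR of all: 4 XOR 2 XOR 0 = 6

6


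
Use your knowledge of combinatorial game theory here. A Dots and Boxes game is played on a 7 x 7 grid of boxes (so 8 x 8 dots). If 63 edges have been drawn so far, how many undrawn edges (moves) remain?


Grid: 7 x 7 boxes, i.e. 8 rows and 8 columns of dots.
Horizontal edges: (rows + 1) * cols = 8 * 7 = 56
Vertical edges: rows * (cols + 1) = 7 * 8 = 56
Total edges: 56 + 56 = 112
Edges drawn: 63
Remaining: 112 - 63 = 49

49


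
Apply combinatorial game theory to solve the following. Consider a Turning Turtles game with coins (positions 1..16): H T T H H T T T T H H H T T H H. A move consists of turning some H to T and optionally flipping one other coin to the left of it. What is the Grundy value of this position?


Coins: H T T H H T T T T H H H T T H H
Key fact: a single head at position k behaves exactly like a Nim heap of size k (turning it to T and optionally flipping a coin at j < k corresponds to moving the heap from k to j, or to 0), and heads combine as a disjunctive sum (two heads at the same place would cancel, matching j XOR j = 0). So the Nim-value is the XOR of the 1-indexed positions of the heads.
Face-up positions (1-indexed): [1, 4, 5, 10, 11, 12, 15, 16]
XOR 0 with 1: 0 XOR 1 = 1
XOR 1 with 4: 1 XOR 4 = 5
XOR 5 with 5: 5 XOR 5 = 0
XOR 0 with 10: 0 XOR 10 = 10
XOR 10 with 11: 10 XOR 11 = 1
XOR 1 with 12: 1 XOR 12 = 13
XOR 13 with 15: 13 XOR 15 = 2
XOR 2 with 16: 2 XOR 16 = 18
Nim-value = 18

18


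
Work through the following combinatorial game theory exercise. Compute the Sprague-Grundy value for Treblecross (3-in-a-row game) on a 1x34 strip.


Treblecross: place X on empty cells; 3-in-a-row wins.
Playing within two cells of an existing X lets the opponent win at once, so sensible play treats the cells i-2..i+2 around each X as dead. The player left with no safe cell loses, so this is a normal-play take-away game on strips of safe cells.
Placing X at cell i (0-indexed) of a strip of k safe cells leaves independent strips of sizes max(0, i-2) and max(0, k-i-3). Hence G(k) = mex{ G(max(0,i-2)) XOR G(max(0,k-i-3)) : 0 <= i < k }, with G(0) = 0.
G(1): splits (0,0):0^0=0 -> mex({0}) = 1
G(2): splits (0,0):0^0=0 -> mex({0}) = 1
G(3): splits (0,0):0^0=0 -> mex({0}) = 1
G(4): splits (0,1):0^1=1 (0,0):0^0=0 -> mex({0, 1}) = 2
G(5): splits (0,2):0^1=1 (0,1):0^1=1 (0,0):0^0=0 -> mex({0, 1}) = 2
G(6) = mex({1}) = 0
G(7) = mex({0, 1, 2}) = 3
G(8) = mex({0, 1, 2}) = 3
G(9) = mex({0, 2}) = 1
G(10) = mex({0, 2, 3}) = 1
G(11) = mex({0, 3}) = 1
G(12) = mex({1, 3}) = 0
G(13) = mex({0, 1, 2, 3}) = 4
G(14) = mex({0, 1, 2}) = 3
G(15) = mex({0, 1, 2}) = 3
G(16) = mex({0, 1, 2, 4}) = 3
G(17) = mex({0, 1, 3, 4}) = 2
G(18) = mex({0, 1, 3, 4}) = 2
G(19) = mex({0, 1, 3, 5}) = 2
G(20) = mex({0, 1, 2, 3, 5}) = 4
G(21) = mex({0, 1, 2, 3, 5}) = 4
G(22) = mex({1, 2, 6}) = 0
G(23) = mex({0, 1, 2, 3, 4, 6}) = 5
G(24) = mex({0, 1, 2, 3, 4}) = 5
G(25) = mex({0, 1, 3, 4, 7}) = 2
G(26) = mex({0, 1, 3, 4, 5, 7}) = 2
G(27) = mex({0, 1, 3, 5}) = 2
G(28) = mex({0, 1, 2, 5}) = 3
G(29) = mex({0, 1, 2, 4, 5, 6}) = 3
G(30) = mex({1, 2, 4, 6}) = 0
G(31) = mex({0, 1, 2, 3, 4, 6}) = 5
G(32) = mex({1, 2, 3, 4, 7}) = 0
G(33) = mex({0, 3, 7}) = 1
G(34) = mex({0, 2, 3, 5, 7}) = 1
Therefore G(34) = 1.

1


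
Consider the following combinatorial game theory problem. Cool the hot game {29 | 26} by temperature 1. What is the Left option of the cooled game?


Original game: {29 | 26} (a switch {a | b} with a > b).
Cooling by t (for t below the temperature (a - b)/2 = 3/2) taxes each move by t: {a | b} cooled by t is {a - t | b + t}.
Cooling amount: t = 1
Cooled Left option: 29 - 1 = 28
Cooled Right option: 26 + 1 = 27
Cooled game: {28 | 27}
Left option = 28

28


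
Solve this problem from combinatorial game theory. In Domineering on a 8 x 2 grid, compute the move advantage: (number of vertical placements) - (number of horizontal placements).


Board is 8 x 2 (rows x cols).
Left (vertical) placements: (rows-1) * cols = 7 * 2 = 14
Right (horizontal) placements: rows * (cols-1) = 8 * 1 = 8
Advantage = Left - Right = 14 - 8 = 6

6


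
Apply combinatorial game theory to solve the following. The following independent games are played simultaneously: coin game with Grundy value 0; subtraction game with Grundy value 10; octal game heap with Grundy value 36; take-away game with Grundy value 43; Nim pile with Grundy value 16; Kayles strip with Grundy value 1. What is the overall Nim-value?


By the Sprague-Grundy theorem, the Grundy value of a sum of games is the XOR of individual Grundy values.
coin game: Grundy value = 0. Running XOR: 0 XOR 0 = 0
subtraction game: Grundy value = 10. Running XOR: 0 XOR 10 = 10
octal game heap: Grundy value = 36. Running XOR: 10 XOR 36 = 46
take-away game: Grundy value = 43. Running XOR: 46 XOR 43 = 5
Nim pile: Grundy value = 16. Running XOR: 5 XOR 16 = 21
Kayles strip: Grundy value = 1. Running XOR: 21 XOR 1 = 20
The combined Grundy value is 20.

20


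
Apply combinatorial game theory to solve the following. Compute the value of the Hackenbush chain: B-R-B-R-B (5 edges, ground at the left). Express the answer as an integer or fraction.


Edges (from ground): B-R-B-R-B
By Berlekamp's sign-expansion rule, a Blue-Red Hackenbush stalk has the value of the surreal number whose sign sequence is the edge sequence with B -> + and R -> -.
Sign sequence: +-+-+
Trace the sign expansion in the surreal number tree, starting from 0:
Edge 1: B (sign +) -> bounds (0, +inf), value = 1
Edge 2: R (sign -) -> bounds (0, 1), value = 1/2
Edge 3: B (sign +) -> bounds (1/2, 1), value = 3/4
Edge 4: R (sign -) -> bounds (1/2, 3/4), value = 5/8
Edge 5: B (sign +) -> bounds (5/8, 3/4), value = 11/16
Game value = 11/16

11/16


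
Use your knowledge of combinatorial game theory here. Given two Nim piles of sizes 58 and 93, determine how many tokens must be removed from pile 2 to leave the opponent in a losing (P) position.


Piles: 58 and 93
Current XOR: 58 XOR 93 = 103 (non-zero, so this is an N-position).
To make the XOR zero, we need to find a move that balances the piles.
For pile 2 (size 93): target = 93 XOR 103 = 58
We reduce pile 2 from 93 to 58.
Tokens removed: 93 - 58 = 35
Verification: 58 XOR 58 = 0

35


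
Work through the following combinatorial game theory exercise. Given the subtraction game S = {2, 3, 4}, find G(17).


The subtraction set is S = {2, 3, 4}.
G(k) = mex{ G(k - s) : s in S, s <= k }. We compute iteratively: G(0) = 0.
G(1) = mex({}) = 0
G(2) = mex({0}) = 1
G(3) = mex({0}) = 1
G(4) = mex({0, 1}) = 2
G(5) = mex({0, 1}) = 2
G(6) = mex({1, 2}) = 0
G(7) = mex({1, 2}) = 0
G(8) = mex({0, 2}) = 1
G(9) = mex({0, 2}) = 1
Observe that G(6)..G(9) = 0, 0, 1, 1 repeats G(0)..G(3) = 0, 0, 1, 1.
For k >= max(S) = 4, G(k) is determined by the previous 4 values G(k-4)..G(k-1); a window of 4 consecutive values has recurred shifted by 6, so by induction G(k + 6) = G(k) for all k >= 0: the sequence is periodic from the start with period 6.
One period: G(0..5) = 0, 0, 1, 1, 2, 2.
17 mod 6 = 5, so G(17) = G(5) = 2.

2


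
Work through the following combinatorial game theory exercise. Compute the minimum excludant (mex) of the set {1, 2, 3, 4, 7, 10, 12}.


Set = {1, 2, 3, 4, 7, 10, 12}
0 is NOT in the set. This is the mex.
mex = 0

0


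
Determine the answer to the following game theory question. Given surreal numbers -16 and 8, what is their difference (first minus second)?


x = -16, y = 8
x - y = -16 - 8 = -24

-24


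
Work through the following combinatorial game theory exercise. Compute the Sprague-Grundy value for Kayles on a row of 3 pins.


Kayles: a move removes 1 or 2 adjacent pins from a contiguous row.
Removing pins from a row of k leaves two independent rows (a, b) with a + b = k - 1 (one pin) or a + b = k - 2 (two pins); an end removal gives a = 0.
By Sprague-Grundy, G(k) = mex{ G(a) XOR G(b) } over all these splits. G(0) = 0.
G(1): splits (0,0):0^0=0 -> mex({0}) = 1
G(2): splits (0,1):0^1=1 (0,0):0^0=0 -> mex({0, 1}) = 2
G(3): splits (0,2):0^2=2 (1,1):1^1=0 (0,1):0^1=1 -> mex({0, 1, 2}) = 3
Therefore G(3) = 3.

3


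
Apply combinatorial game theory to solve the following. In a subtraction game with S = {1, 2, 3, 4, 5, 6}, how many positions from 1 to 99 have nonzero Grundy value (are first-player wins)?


Subtraction set S = {1, 2, 3, 4, 5, 6}, so G(n) = n mod 7.
G(n) = 0 when n is a multiple of 7.
Multiples of 7 in [1, 99]: 14
N-positions (nonzero Grundy) = 99 - 14 = 85

85


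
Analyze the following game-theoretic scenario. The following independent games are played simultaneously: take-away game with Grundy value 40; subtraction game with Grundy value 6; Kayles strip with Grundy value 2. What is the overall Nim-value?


By the Sprague-Grundy theorem, the Grundy value of a sum of games is the XOR of individual Grundy values.
take-away game: Grundy value = 40. Running XOR: 0 XOR 40 = 40
subtraction game: Grundy value = 6. Running XOR: 40 XOR 6 = 46
Kayles strip: Grundy value = 2. Running XOR: 46 XOR 2 = 44
The combined Grundy value is 44.

44


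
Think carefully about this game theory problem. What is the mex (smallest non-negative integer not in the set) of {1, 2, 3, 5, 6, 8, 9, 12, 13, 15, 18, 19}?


Set = {1, 2, 3, 5, 6, 8, 9, 12, 13, 15, 18, 19}
0 is NOT in the set. This is the mex.
mex = 0

0


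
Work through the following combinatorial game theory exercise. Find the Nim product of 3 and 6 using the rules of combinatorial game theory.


Nim multiplication is bilinear over XOR: (u XOR v) * w = (u*w) XOR (v*w).
So we split each operand into its bit components and XOR the pairwise Nim products.
3 = 1 + 2 (as XOR of powers of 2).
6 = 2 + 4 (as XOR of powers of 2).
Using the standard Nim-product table on single bits:
  2*2 = 3,   2*4 = 8,   2*8 = 12,
  4*4 = 6,   4*8 = 11,  8*8 = 13,
and  1*x = x (identity), k*l = l*k (commutative).
Pairwise Nim products:
  1 * 2 = 2
  1 * 4 = 4
  2 * 2 = 3
  2 * 4 = 8
XOR them: 2 XOR 4 XOR 3 XOR 8 = 13.
Result: 3 * 6 = 13 (in Nim).

13


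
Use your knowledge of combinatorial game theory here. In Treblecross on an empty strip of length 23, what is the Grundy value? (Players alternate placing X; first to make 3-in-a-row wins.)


Treblecross: place X on empty cells; 3-in-a-row wins.
Playing within two cells of an existing X lets the opponent win at once, so sensible play treats the cells i-2..i+2 around each X as dead. The player left with no safe cell loses, so this is a normal-play take-away game on strips of safe cells.
Placing X at cell i (0-indexed) of a strip of k safe cells leaves independent strips of sizes max(0, i-2) and max(0, k-i-3). Hence G(k) = mex{ G(max(0,i-2)) XOR G(max(0,k-i-3)) : 0 <= i < k }, with G(0) = 0.
G(1): splits (0,0):0^0=0 -> mex({0}) = 1
G(2): splits (0,0):0^0=0 -> mex({0}) = 1
G(3): splits (0,0):0^0=0 -> mex({0}) = 1
G(4): splits (0,1):0^1=1 (0,0):0^0=0 -> mex({0, 1}) = 2
G(5): splits (0,2):0^1=1 (0,1):0^1=1 (0,0):0^0=0 -> mex({0, 1}) = 2
G(6) = mex({1}) = 0
G(7) = mex({0, 1, 2}) = 3
G(8) = mex({0, 1, 2}) = 3
G(9) = mex({0, 2}) = 1
G(10) = mex({0, 2, 3}) = 1
G(11) = mex({0, 3}) = 1
G(12) = mex({1, 3}) = 0
G(13) = mex({0, 1, 2, 3}) = 4
G(14) = mex({0, 1, 2}) = 3
G(15) = mex({0, 1, 2}) = 3
G(16) = mex({0, 1, 2, 4}) = 3
G(17) = mex({0, 1, 3, 4}) = 2
G(18) = mex({0, 1, 3, 4}) = 2
G(19) = mex({0, 1, 3, 5}) = 2
G(20) = mex({0, 1, 2, 3, 5}) = 4
G(21) = mex({0, 1, 2, 3, 5}) = 4
G(22) = mex({1, 2, 6}) = 0
G(23) = mex({0, 1, 2, 3, 4, 6}) = 5
Therefore G(23) = 5.

5


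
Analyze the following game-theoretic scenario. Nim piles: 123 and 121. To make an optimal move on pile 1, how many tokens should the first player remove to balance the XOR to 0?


Piles: 123 and 121
Current XOR: 123 XOR 121 = 2 (non-zero, so this is an N-position).
To make the XOR zero, we need to find a move that balances the piles.
For pile 1 (size 123): target = 123 XOR 2 = 121
We reduce pile 1 from 123 to 121.
Tokens removed: 123 - 121 = 2
Verification: 121 XOR 121 = 0

2


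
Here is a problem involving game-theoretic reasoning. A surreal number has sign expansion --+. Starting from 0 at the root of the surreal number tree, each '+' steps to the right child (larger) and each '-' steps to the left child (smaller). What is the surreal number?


Sign expansion: --+
Rule: track bounds (lo, hi), initially (-inf, +inf). On '+', the current value becomes lo and we move to the simplest number in (value, hi): value + 1 if hi = +inf, otherwise the midpoint (value + hi)/2. On '-', the current value becomes hi and we move to value - 1 if lo = -inf, otherwise the midpoint (lo + value)/2.
Start at 0.
Step 1: sign = -, move left. Bounds: (-inf, 0). Value = -1
Step 2: sign = -, move left. Bounds: (-inf, -1). Value = -2
Step 3: sign = +, move right. Bounds: (-2, -1). Value = -3/2
The surreal number with sign expansion --+ is -3/2.

-3/2


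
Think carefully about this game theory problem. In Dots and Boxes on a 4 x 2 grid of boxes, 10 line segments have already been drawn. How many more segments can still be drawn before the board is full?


Grid: 4 x 2 boxes, i.e. 5 rows and 3 columns of dots.
Horizontal edges: (rows + 1) * cols = 5 * 2 = 10
Vertical edges: rows * (cols + 1) = 4 * 3 = 12
Total edges: 10 + 12 = 22
Edges drawn: 10
Remaining: 22 - 10 = 12

12


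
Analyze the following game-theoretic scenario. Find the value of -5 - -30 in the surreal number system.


x = -5, y = -30
x - y = -5 - -30 = 25

25


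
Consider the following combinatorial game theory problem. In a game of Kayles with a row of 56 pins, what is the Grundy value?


Kayles: a move removes 1 or 2 adjacent pins from a contiguous row.
Removing pins from a row of k leaves two independent rows (a, b) with a + b = k - 1 (one pin) or a + b = k - 2 (two pins); an end removal gives a = 0.
By Sprague-Grundy, G(k) = mex{ G(a) XOR G(b) } over all these splits. G(0) = 0.
G(1): splits (0,0):0^0=0 -> mex({0}) = 1
G(2): splits (0,1):0^1=1 (0,0):0^0=0 -> mex({0, 1}) = 2
G(3): splits (0,2):0^2=2 (1,1):1^1=0 (0,1):0^1=1 -> mex({0, 1, 2}) = 3
G(4): splits (0,3):0^3=3 (1,2):1^2=3 (0,2):0^2=2 (1,1):1^1=0 -> mex({0, 2, 3}) = 1
G(5): splits (0,4):0^1=1 (1,3):1^3=2 (2,2):2^2=0 (0,3):0^3=3 (1,2):1^2=3 -> mex({0, 1, 2, 3}) = 4
G(6) = mex({0, 1, 2, 4}) = 3
G(7) = mex({0, 1, 3, 4, 5}) = 2
G(8) = mex({0, 2, 3, 5, 6}) = 1
G(9) = mex({0, 1, 2, 3, 6, 7}) = 4
G(10) = mex({0, 1, 3, 4, 5, 7}) = 2
G(11) = mex({0, 1, 2, 3, 4, 5}) = 6
G(12) = mex({0, 1, 2, 3, 5, 6, 7}) = 4
G(13) = mex({0, 2, 3, 4, 6, 7}) = 1
G(14) = mex({0, 1, 4, 5, 6, 7}) = 2
G(15) = mex({0, 1, 2, 3, 4, 5, 6}) = 7
G(16) = mex({0, 2, 3, 5, 6, 7}) = 1
G(17) = mex({0, 1, 2, 3, 5, 6, 7}) = 4
G(18) = mex({0, 1, 2, 4, 5, 6}) = 3
G(19) = mex({0, 1, 3, 4, 5, 7}) = 2
G(20) = mex({0, 2, 3, 4, 5, 6, 7}) = 1
G(21) = mex({0, 1, 2, 3, 5, 6, 7}) = 4
G(22) = mex({0, 1, 2, 3, 4, 5, 7}) = 6
G(23) = mex({0, 1, 2, 3, 4, 5, 6}) = 7
G(24) = mex({0, 1, 2, 3, 5, 6, 7}) = 4
G(25) = mex({0, 2, 3, 4, 6, 7}) = 1
G(26) = mex({0, 1, 3, 4, 5, 6, 7}) = 2
G(27) = mex({0, 1, 2, 3, 4, 5, 6, 7}) = 8
G(28) = mex({0, 1, 2, 3, 4, 6, 7, 8}) = 5
G(29) = mex({0, 1, 2, 3, 5, 6, 7, 8, 9}) = 4
G(30) = mex({0, 1, 2, 3, 4, 5, 6, 9, 10}) = 7
G(31) = mex({0, 1, 3, 4, 5, 7, 10, 11}) = 2
G(32) = mex({0, 2, 3, 4, 5, 6, 7, 9, 11}) = 1
G(33) = mex({0, 1, 2, 3, 4, 5, 6, 7, 9, 12}) = 8
G(34) = mex({0, 1, 2, 3, 4, 5, 7, 8, 11, 12}) = 6
G(35) = mex({0, 1, 2, 3, 4, 5, 6, 8, 9, 10, 11}) = 7
G(36) = mex({0, 1, 2, 3, 5, 6, 7, 9, 10}) = 4
G(37) = mex({0, 2, 3, 4, 6, 7, 9, 10, 11, 12}) = 1
G(38) = mex({0, 1, 3, 4, 5, 6, 7, 9, 10, 11, 12}) = 2
G(39) = mex({0, 1, 2, 4, 5, 6, 7, 9, 10, 12, 14}) = 3
G(40) = mex({0, 2, 3, 4, 6, 7, 11, 12, 14}) = 1
G(41) = mex({0, 1, 2, 3, 5, 6, 7, 9, 10, 11, 12}) = 4
G(42) = mex({0, 1, 2, 3, 4, 5, 6, 9, 10}) = 7
G(43) = mex({0, 1, 3, 4, 5, 7, 9, 10, 12, 15}) = 2
G(44) = mex({0, 2, 3, 4, 5, 6, 7, 9, 10, 12, 15}) = 1
G(45) = mex({0, 1, 2, 3, 4, 5, 6, 7, 9, 10, 12, 14}) = 8
G(46) = mex({0, 1, 3, 4, 5, 7, 8, 11, 12, 14}) = 2
G(47) = mex({0, 1, 2, 3, 4, 5, 6, 8, 9, 10, 11, 12}) = 7
G(48) = mex({0, 1, 2, 3, 5, 6, 7, 9, 10}) = 4
G(49) = mex({0, 2, 3, 4, 6, 7, 9, 10, 11, 12, 15}) = 1
G(50) = mex({0, 1, 4, 5, 6, 7, 9, 11, 12, 14, 15}) = 2
G(51) = mex({0, 1, 2, 3, 4, 5, 6, 7, 9, 12, 14, 15}) = 8
G(52) = mex({0, 2, 3, 4, 5, 6, 7, 8, 11, 12, 15}) = 1
G(53) = mex({0, 1, 2, 3, 5, 6, 7, 8, 9, 10, 11, 12}) = 4
G(54) = mex({0, 1, 2, 3, 4, 5, 6, 9, 10}) = 7
G(55) = mex({0, 1, 3, 4, 5, 7, 9, 10, 11, 12}) = 2
G(56) = mex({0, 2, 3, 4, 5, 6, 7, 9, 10, 11, 12, 13, 14}) = 1
Therefore G(56) = 1.

1


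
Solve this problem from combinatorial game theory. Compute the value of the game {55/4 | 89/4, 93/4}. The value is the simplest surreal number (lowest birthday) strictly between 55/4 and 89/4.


Left options: {55/4}, max = 55/4
Right options: {89/4, 93/4}, min = 89/4
All options are numbers and max(Left) < min(Right), so by the simplicity theorem the value is the simplest (earliest-born) number strictly between 55/4 and 89/4.
Integers 14 through 22 all lie strictly between 55/4 and 89/4.
Among integers, the simplest (lowest birthday = smallest |n|; 0 is born on day 0, +-n on day n) is 14.
No non-integer in the interval can be simpler: if x is a non-integer in the interval, then floor(x) or ceil(x) also lies in the interval (the interval contains an integer), and both are proper prefixes of x's sign expansion, i.e. born earlier. So the game value is 14.
Game value = 14

14


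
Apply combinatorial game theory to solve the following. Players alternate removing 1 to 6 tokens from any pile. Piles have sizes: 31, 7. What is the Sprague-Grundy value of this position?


Subtraction set: {1, 2, 3, 4, 5, 6}
For this subtraction set, G(n) = n mod 7 (period = max + 1 = 7).
Pile 1 (size 31): G(31) = 31 mod 7 = 3
Pile 2 (size 7): G(7) = 7 mod 7 = 0
Total Grundy value = XOR of all: 3 XOR 0 = 3

3


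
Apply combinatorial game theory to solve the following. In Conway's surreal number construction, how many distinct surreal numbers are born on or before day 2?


Day 0: {|} = 0 is born. Count = 1.
Day n: the number of surreal numbers born by day n is 2^(n+1) - 1.
By day 0: 2^1 - 1 = 1
By day 1: 2^2 - 1 = 3
By day 2: 2^3 - 1 = 7
By day 2: 7 surreal numbers.

7


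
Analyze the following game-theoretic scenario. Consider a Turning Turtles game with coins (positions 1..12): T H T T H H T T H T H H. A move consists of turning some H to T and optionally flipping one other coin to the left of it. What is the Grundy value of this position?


Coins: T H T T H H T T H T H H
Key fact: a single head at position k behaves exactly like a Nim heap of size k (turning it to T and optionally flipping a coin at j < k corresponds to moving the heap from k to j, or to 0), and heads combine as a disjunctive sum (two heads at the same place would cancel, matching j XOR j = 0). So the Nim-value is the XOR of the 1-indexed positions of the heads.
Face-up positions (1-indexed): [2, 5, 6, 9, 11, 12]
XOR 0 with 2: 0 XOR 2 = 2
XOR 2 with 5: 2 XOR 5 = 7
XOR 7 with 6: 7 XOR 6 = 1
XOR 1 with 9: 1 XOR 9 = 8
XOR 8 with 11: 8 XOR 11 = 3
XOR 3 with 12: 3 XOR 12 = 15
Nim-value = 15

15


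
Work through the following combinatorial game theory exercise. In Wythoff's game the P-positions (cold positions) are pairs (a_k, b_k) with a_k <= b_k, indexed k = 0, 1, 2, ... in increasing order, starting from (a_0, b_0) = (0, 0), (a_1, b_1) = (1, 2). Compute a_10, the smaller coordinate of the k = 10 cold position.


By Wythoff's theorem, a_k = floor(k * phi) and b_k = floor(k * phi^2) = a_k + k, where phi = (1 + sqrt(5))/2 is the golden ratio.
phi = (1 + sqrt(5))/2 = 1.618034
k = 10
k * phi = 10 * 1.618034 = 16.180340
a_10 = floor(k * phi) = 16

16


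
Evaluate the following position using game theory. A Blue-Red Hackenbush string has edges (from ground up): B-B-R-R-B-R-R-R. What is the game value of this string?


Edges (from ground): B-B-R-R-B-R-R-R
By Berlekamp's sign-expansion rule, a Blue-Red Hackenbush stalk has the value of the surreal number whose sign sequence is the edge sequence with B -> + and R -> -.
Sign sequence: ++--+---
Trace the sign expansion in the surreal number tree, starting from 0:
Edge 1: B (sign +) -> bounds (0, +inf), value = 1
Edge 2: B (sign +) -> bounds (1, +inf), value = 2
Edge 3: R (sign -) -> bounds (1, 2), value = 3/2
Edge 4: R (sign -) -> bounds (1, 3/2), value = 5/4
Edge 5: B (sign +) -> bounds (5/4, 3/2), value = 11/8
Edge 6: R (sign -) -> bounds (5/4, 11/8), value = 21/16
Edge 7: R (sign -) -> bounds (5/4, 21/16), value = 41/32
Edge 8: R (sign -) -> bounds (5/4, 41/32), value = 81/64
Game value = 81/64

81/64


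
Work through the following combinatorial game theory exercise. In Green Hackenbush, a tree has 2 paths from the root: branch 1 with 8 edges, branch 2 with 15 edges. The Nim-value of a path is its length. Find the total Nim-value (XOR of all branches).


The tree has 2 branches from the ground vertex.
In Green Hackenbush, the Nim-value of a simple path of length k is k.
Branch 1: length 8, Nim-value = 8
Branch 2: length 15, Nim-value = 15
Total Nim-value = XOR of all branch values:
0 XOR 8 = 8
8 XOR 15 = 7
Nim-value of the tree = 7

7


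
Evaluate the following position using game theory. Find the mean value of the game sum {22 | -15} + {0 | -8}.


G1 = {22 | -15}, G2 = {0 | -8}
Each is a switch {a | b} with numbers a > b; its mean value is (a + b)/2, and mean value is additive over game sums: m(G1 + G2) = m(G1) + m(G2).
Mean of G1 = (22 + (-15))/2 = 7/2 = 7/2
Mean of G2 = (0 + (-8))/2 = -8/2 = -4
Mean of G1 + G2 = 7/2 + -4 = -1/2

-1/2


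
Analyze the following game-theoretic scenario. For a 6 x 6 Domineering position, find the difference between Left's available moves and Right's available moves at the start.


Board is 6 x 6 (rows x cols).
Left (vertical) placements: (rows-1) * cols = 5 * 6 = 30
Right (horizontal) placements: rows * (cols-1) = 6 * 5 = 30
Advantage = Left - Right = 30 - 30 = 0

0


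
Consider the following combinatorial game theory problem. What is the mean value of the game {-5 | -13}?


Game = {-5 | -13}, a switch {a | b} with numbers a > b.
Its thermograph has left wall a - t and right wall b + t, which meet at t = (a - b)/2, where both equal (a + b)/2. So the mast (mean value) is at (a + b)/2.
Mean = (-5 + (-13))/2 = -18/2 = -9

-9


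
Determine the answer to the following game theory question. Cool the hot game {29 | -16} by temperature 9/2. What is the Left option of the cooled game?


Original game: {29 | -16} (a switch {a | b} with a > b).
Cooling by t (for t below the temperature (a - b)/2 = 45/2) taxes each move by t: {a | b} cooled by t is {a - t | b + t}.
Cooling amount: t = 9/2
Cooled Left option: 29 - 9/2 = 49/2
Cooled Right option: -16 + 9/2 = -23/2
Cooled game: {49/2 | -23/2}
Left option = 49/2

49/2


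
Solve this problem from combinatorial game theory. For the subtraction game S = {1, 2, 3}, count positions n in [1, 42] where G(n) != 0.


Subtraction set S = {1, 2, 3}, so G(n) = n mod 4.
G(n) = 0 when n is a multiple of 4.
Multiples of 4 in [1, 42]: 10
N-positions (nonzero Grundy) = 42 - 10 = 32

32


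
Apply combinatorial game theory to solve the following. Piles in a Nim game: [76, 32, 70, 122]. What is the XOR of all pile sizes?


We need the XOR (exclusive or) of all pile sizes.
After XOR-ing pile 1 (size 76): 0 XOR 76 = 76
After XOR-ing pile 2 (size 32): 76 XOR 32 = 108
After XOR-ing pile 3 (size 70): 108 XOR 70 = 42
After XOR-ing pile 4 (size 122): 42 XOR 122 = 80
The Nim-value of this position is 80.

80


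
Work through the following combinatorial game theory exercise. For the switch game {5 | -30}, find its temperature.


The game is {5 | -30}, a switch {a | b} with numbers a > b.
Cooling {a | b} by t gives {a - t | b + t}, which stops being hot when a - t = b + t, i.e. at t = (a - b)/2. So the temperature of a switch is (a - b)/2.
Temperature = (Left option - Right option) / 2
= (5 - (-30)) / 2
= 35 / 2
= 35/2

35/2


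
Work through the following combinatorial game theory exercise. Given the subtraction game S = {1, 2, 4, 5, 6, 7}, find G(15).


The subtraction set is S = {1, 2, 4, 5, 6, 7}.
G(k) = mex{ G(k - s) : s in S, s <= k }. We compute iteratively: G(0) = 0.
G(1) = mex({0}) = 1
G(2) = mex({0, 1}) = 2
G(3) = mex({1, 2}) = 0
G(4) = mex({0, 2}) = 1
G(5) = mex({0, 1}) = 2
G(6) = mex({0, 1, 2}) = 3
G(7) = mex({0, 1, 2, 3}) = 4
G(8) = mex({0, 1, 2, 3, 4}) = 5
G(9) = mex({0, 1, 2, 4, 5}) = 3
G(10) = mex({0, 1, 2, 3, 5}) = 4
G(11) = mex({1, 2, 3, 4}) = 0
G(12) = mex({0, 2, 3, 4, 5}) = 1
G(13) = mex({0, 1, 3, 4, 5}) = 2
G(14) = mex({1, 2, 3, 4, 5}) = 0
G(15) = mex({0, 2, 3, 4, 5}) = 1
Therefore G(15) = 1.

1


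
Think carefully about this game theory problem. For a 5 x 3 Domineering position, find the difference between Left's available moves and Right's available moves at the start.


Board is 5 x 3 (rows x cols).
Left (vertical) placements: (rows-1) * cols = 4 * 3 = 12
Right (horizontal) placements: rows * (cols-1) = 5 * 2 = 10
Advantage = Left - Right = 12 - 10 = 2

2


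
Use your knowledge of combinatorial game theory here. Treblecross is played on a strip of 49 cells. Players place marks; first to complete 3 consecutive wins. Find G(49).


Treblecross: place X on empty cells; 3-in-a-row wins.
Playing within two cells of an existing X lets the opponent win at once, so sensible play treats the cells i-2..i+2 around each X as dead. The player left with no safe cell loses, so this is a normal-play take-away game on strips of safe cells.
Placing X at cell i (0-indexed) of a strip of k safe cells leaves independent strips of sizes max(0, i-2) and max(0, k-i-3). Hence G(k) = mex{ G(max(0,i-2)) XOR G(max(0,k-i-3)) : 0 <= i < k }, with G(0) = 0.
G(1): splits (0,0):0^0=0 -> mex({0}) = 1
G(2): splits (0,0):0^0=0 -> mex({0}) = 1
G(3): splits (0,0):0^0=0 -> mex({0}) = 1
G(4): splits (0,1):0^1=1 (0,0):0^0=0 -> mex({0, 1}) = 2
G(5): splits (0,2):0^1=1 (0,1):0^1=1 (0,0):0^0=0 -> mex({0, 1}) = 2
G(6) = mex({1}) = 0
G(7) = mex({0, 1, 2}) = 3
G(8) = mex({0, 1, 2}) = 3
G(9) = mex({0, 2}) = 1
G(10) = mex({0, 2, 3}) = 1
G(11) = mex({0, 3}) = 1
G(12) = mex({1, 3}) = 0
G(13) = mex({0, 1, 2, 3}) = 4
G(14) = mex({0, 1, 2}) = 3
G(15) = mex({0, 1, 2}) = 3
G(16) = mex({0, 1, 2, 4}) = 3
G(17) = mex({0, 1, 3, 4}) = 2
G(18) = mex({0, 1, 3, 4}) = 2
G(19) = mex({0, 1, 3, 5}) = 2
G(20) = mex({0, 1, 2, 3, 5}) = 4
G(21) = mex({0, 1, 2, 3, 5}) = 4
G(22) = mex({1, 2, 6}) = 0
G(23) = mex({0, 1, 2, 3, 4, 6}) = 5
G(24) = mex({0, 1, 2, 3, 4}) = 5
G(25) = mex({0, 1, 3, 4, 7}) = 2
G(26) = mex({0, 1, 3, 4, 5, 7}) = 2
G(27) = mex({0, 1, 3, 5}) = 2
G(28) = mex({0, 1, 2, 5}) = 3
G(29) = mex({0, 1, 2, 4, 5, 6}) = 3
G(30) = mex({1, 2, 4, 6}) = 0
G(31) = mex({0, 1, 2, 3, 4, 6}) = 5
G(32) = mex({1, 2, 3, 4, 7}) = 0
G(33) = mex({0, 3, 7}) = 1
G(34) = mex({0, 2, 3, 5, 7}) = 1
G(35) = mex({0, 2, 3, 5, 6}) = 1
G(36) = mex({0, 1, 2, 5, 6}) = 3
G(37) = mex({0, 1, 2, 4, 5, 6}) = 3
G(38) = mex({0, 1, 2, 4}) = 3
G(39) = mex({0, 1, 2, 3, 4, 7}) = 5
G(40) = mex({0, 1, 2, 3, 4, 5, 7}) = 6
G(41) = mex({0, 1, 2, 3, 5, 7}) = 4
G(42) = mex({0, 1, 2, 3, 5, 6, 7}) = 4
G(43) = mex({0, 2, 3, 5, 6}) = 1
G(44) = mex({1, 2, 3, 4, 5, 6}) = 0
G(45) = mex({0, 1, 2, 3, 4, 6, 7}) = 5
G(46) = mex({0, 1, 2, 3, 4, 7}) = 5
G(47) = mex({0, 1, 2, 3, 4, 5, 7}) = 6
G(48) = mex({0, 1, 2, 3, 4, 5, 7}) = 6
G(49) = mex({0, 1, 3, 4, 5, 7}) = 2
Therefore G(49) = 2.

2


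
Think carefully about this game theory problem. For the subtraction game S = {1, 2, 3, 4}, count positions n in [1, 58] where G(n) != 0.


Subtraction set S = {1, 2, 3, 4}, so G(n) = n mod 5.
G(n) = 0 when n is a multiple of 5.
Multiples of 5 in [1, 58]: 11
N-positions (nonzero Grundy) = 58 - 11 = 47

47


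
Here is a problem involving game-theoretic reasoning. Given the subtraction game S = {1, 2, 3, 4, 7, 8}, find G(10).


The subtraction set is S = {1, 2, 3, 4, 7, 8}.
G(k) = mex{ G(k - s) : s in S, s <= k }. We compute iteratively: G(0) = 0.
G(1) = mex({0}) = 1
G(2) = mex({0, 1}) = 2
G(3) = mex({0, 1, 2}) = 3
G(4) = mex({0, 1, 2, 3}) = 4
G(5) = mex({1, 2, 3, 4}) = 0
G(6) = mex({0, 2, 3, 4}) = 1
G(7) = mex({0, 1, 3, 4}) = 2
G(8) = mex({0, 1, 2, 4}) = 3
G(9) = mex({0, 1, 2, 3}) = 4
G(10) = mex({1, 2, 3, 4}) = 0
Therefore G(10) = 0.

0


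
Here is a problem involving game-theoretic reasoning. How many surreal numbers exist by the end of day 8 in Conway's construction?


Day 0: {|} = 0 is born. Count = 1.
Day n: the number of surreal numbers born by day n is 2^(n+1) - 1.
By day 0: 2^1 - 1 = 1
By day 1: 2^2 - 1 = 3
By day 2: 2^3 - 1 = 7
By day 3: 2^4 - 1 = 15
By day 4: 2^5 - 1 = 31
By day 5: 2^6 - 1 = 63
By day 6: 2^7 - 1 = 127
By day 7: 2^8 - 1 = 255
By day 8: 2^9 - 1 = 511
By day 8: 511 surreal numbers.

511


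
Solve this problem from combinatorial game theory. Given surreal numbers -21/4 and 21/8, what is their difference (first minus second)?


x = -21/4, y = 21/8
Converting to common denominator: 8
x = -42/8, y = 21/8
x - y = -21/4 - 21/8 = -63/8

-63/8


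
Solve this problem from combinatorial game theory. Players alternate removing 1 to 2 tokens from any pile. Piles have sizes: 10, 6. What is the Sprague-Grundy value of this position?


Subtraction set: {1, 2}
For this subtraction set, G(n) = n mod 3 (period = max + 1 = 3).
Pile 1 (size 10): G(10) = 10 mod 3 = 1
Pile 2 (size 6): G(6) = 6 mod 3 = 0
Total Grundy value = XOR of all: 1 XOR 0 = 1

1


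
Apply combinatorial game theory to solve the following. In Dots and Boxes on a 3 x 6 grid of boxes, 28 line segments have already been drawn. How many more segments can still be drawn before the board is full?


Grid: 3 x 6 boxes, i.e. 4 rows and 7 columns of dots.
Horizontal edges: (rows + 1) * cols = 4 * 6 = 24
Vertical edges: rows * (cols + 1) = 3 * 7 = 21
Total edges: 24 + 21 = 45
Edges drawn: 28
Remaining: 45 - 28 = 17

17


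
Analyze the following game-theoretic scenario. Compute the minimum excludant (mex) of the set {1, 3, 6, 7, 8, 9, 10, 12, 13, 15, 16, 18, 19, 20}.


Set = {1, 3, 6, 7, 8, 9, 10, 12, 13, 15, 16, 18, 19, 20}
0 is NOT in the set. This is the mex.
mex = 0

0
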